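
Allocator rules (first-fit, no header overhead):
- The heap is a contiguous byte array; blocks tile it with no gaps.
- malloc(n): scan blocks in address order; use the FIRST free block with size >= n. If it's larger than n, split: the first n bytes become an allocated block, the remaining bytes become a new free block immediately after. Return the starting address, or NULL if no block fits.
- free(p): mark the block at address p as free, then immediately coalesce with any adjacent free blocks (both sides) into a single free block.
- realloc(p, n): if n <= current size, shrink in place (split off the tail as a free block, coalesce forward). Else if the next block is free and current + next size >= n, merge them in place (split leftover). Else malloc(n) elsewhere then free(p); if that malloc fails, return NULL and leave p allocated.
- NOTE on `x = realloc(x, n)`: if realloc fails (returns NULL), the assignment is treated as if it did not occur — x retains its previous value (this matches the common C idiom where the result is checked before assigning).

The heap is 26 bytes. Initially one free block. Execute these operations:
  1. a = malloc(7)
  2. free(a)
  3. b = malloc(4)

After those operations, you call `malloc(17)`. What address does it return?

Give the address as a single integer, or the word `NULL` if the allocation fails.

Op 1: a = malloc(7) -> a = 0; heap: [0-6 ALLOC][7-25 FREE]
Op 2: free(a) -> (freed a); heap: [0-25 FREE]
Op 3: b = malloc(4) -> b = 0; heap: [0-3 ALLOC][4-25 FREE]
malloc(17): first-fit scan over [0-3 ALLOC][4-25 FREE] -> 4

Answer: 4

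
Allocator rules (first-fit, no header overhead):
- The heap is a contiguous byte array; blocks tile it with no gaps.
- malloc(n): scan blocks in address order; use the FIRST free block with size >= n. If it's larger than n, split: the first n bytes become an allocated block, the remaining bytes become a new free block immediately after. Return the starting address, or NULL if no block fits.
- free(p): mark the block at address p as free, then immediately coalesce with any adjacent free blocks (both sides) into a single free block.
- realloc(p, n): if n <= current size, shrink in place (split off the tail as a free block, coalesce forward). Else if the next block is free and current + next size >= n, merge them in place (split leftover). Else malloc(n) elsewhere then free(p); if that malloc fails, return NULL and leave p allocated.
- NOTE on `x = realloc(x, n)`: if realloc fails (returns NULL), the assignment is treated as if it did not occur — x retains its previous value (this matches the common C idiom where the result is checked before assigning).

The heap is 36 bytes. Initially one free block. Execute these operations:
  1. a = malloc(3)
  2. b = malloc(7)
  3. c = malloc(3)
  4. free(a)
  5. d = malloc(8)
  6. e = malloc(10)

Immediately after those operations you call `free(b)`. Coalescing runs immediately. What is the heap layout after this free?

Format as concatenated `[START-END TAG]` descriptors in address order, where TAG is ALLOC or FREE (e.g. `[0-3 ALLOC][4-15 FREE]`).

Op 1: a = malloc(3) -> a = 0; heap: [0-2 ALLOC][3-35 FREE]
Op 2: b = malloc(7) -> b = 3; heap: [0-2 ALLOC][3-9 ALLOC][10-35 FREE]
Op 3: c = malloc(3) -> c = 10; heap: [0-2 ALLOC][3-9 ALLOC][10-12 ALLOC][13-35 FREE]
Op 4: free(a) -> (freed a); heap: [0-2 FREE][3-9 ALLOC][10-12 ALLOC][13-35 FREE]
Op 5: d = malloc(8) -> d = 13; heap: [0-2 FREE][3-9 ALLOC][10-12 ALLOC][13-20 ALLOC][21-35 FREE]
Op 6: e = malloc(10) -> e = 21; heap: [0-2 FREE][3-9 ALLOC][10-12 ALLOC][13-20 ALLOC][21-30 ALLOC][31-35 FREE]
free(b): b = 3 -> block [3-9 ALLOC]; mark free, coalesce with adjacent free neighbors -> [0-9 FREE][10-12 ALLOC][13-20 ALLOC][21-30 ALLOC][31-35 FREE]

Answer: [0-9 FREE][10-12 ALLOC][13-20 ALLOC][21-30 ALLOC][31-35 FREE]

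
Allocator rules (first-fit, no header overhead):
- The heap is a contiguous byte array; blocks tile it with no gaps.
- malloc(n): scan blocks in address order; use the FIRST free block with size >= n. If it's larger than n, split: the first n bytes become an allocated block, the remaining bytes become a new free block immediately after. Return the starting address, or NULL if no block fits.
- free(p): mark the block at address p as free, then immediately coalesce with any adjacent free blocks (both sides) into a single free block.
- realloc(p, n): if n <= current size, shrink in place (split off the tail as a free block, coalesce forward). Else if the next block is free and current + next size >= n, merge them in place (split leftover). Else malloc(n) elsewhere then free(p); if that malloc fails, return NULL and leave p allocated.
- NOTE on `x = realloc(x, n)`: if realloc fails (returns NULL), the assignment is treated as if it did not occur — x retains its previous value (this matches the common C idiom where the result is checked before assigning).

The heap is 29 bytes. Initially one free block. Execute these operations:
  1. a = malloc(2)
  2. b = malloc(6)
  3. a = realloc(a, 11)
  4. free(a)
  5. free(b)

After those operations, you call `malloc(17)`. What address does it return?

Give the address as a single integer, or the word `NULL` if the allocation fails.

Op 1: a = malloc(2) -> a = 0; heap: [0-1 ALLOC][2-28 FREE]
Op 2: b = malloc(6) -> b = 2; heap: [0-1 ALLOC][2-7 ALLOC][8-28 FREE]
Op 3: a = realloc(a, 11) -> a = 8; heap: [0-1 FREE][2-7 ALLOC][8-18 ALLOC][19-28 FREE]
Op 4: free(a) -> (freed a); heap: [0-1 FREE][2-7 ALLOC][8-28 FREE]
Op 5: free(b) -> (freed b); heap: [0-28 FREE]
malloc(17): first-fit scan over [0-28 FREE] -> 0

Answer: 0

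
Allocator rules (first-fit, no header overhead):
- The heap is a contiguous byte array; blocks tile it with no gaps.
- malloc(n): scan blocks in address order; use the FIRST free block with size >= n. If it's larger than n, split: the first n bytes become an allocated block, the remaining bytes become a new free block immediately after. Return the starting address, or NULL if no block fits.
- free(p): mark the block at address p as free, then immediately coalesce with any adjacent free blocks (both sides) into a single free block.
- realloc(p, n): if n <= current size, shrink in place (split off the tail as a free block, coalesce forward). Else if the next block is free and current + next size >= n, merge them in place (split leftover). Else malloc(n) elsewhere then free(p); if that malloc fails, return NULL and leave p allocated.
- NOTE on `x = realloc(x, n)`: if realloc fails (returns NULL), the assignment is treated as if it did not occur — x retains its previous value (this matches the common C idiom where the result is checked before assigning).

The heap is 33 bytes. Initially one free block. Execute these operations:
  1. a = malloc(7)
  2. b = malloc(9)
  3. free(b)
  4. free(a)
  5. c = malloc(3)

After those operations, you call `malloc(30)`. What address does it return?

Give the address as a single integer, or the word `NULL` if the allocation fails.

Answer: 3

Derivation:
Op 1: a = malloc(7) -> a = 0; heap: [0-6 ALLOC][7-32 FREE]
Op 2: b = malloc(9) -> b = 7; heap: [0-6 ALLOC][7-15 ALLOC][16-32 FREE]
Op 3: free(b) -> (freed b); heap: [0-6 ALLOC][7-32 FREE]
Op 4: free(a) -> (freed a); heap: [0-32 FREE]
Op 5: c = malloc(3) -> c = 0; heap: [0-2 ALLOC][3-32 FREE]
malloc(30): first-fit scan over [0-2 ALLOC][3-32 FREE] -> 3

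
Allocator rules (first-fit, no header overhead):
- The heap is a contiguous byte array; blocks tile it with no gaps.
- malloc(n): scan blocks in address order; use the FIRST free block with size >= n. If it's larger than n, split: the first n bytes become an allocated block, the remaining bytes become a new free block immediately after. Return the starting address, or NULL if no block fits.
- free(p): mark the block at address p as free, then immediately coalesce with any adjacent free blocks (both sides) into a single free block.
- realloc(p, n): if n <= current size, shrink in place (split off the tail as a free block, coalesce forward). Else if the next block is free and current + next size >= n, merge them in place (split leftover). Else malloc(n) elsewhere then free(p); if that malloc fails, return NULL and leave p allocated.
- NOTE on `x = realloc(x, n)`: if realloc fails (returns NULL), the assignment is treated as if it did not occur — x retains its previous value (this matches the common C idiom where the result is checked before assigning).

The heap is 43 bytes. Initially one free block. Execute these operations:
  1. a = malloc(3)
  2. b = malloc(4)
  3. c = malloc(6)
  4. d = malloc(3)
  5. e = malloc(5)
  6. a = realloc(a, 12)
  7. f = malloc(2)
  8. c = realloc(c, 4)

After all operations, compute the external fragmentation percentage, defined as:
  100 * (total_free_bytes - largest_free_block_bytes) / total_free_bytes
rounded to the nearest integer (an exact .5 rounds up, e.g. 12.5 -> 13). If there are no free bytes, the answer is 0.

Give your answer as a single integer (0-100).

Op 1: a = malloc(3) -> a = 0; heap: [0-2 ALLOC][3-42 FREE]
Op 2: b = malloc(4) -> b = 3; heap: [0-2 ALLOC][3-6 ALLOC][7-42 FREE]
Op 3: c = malloc(6) -> c = 7; heap: [0-2 ALLOC][3-6 ALLOC][7-12 ALLOC][13-42 FREE]
Op 4: d = malloc(3) -> d = 13; heap: [0-2 ALLOC][3-6 ALLOC][7-12 ALLOC][13-15 ALLOC][16-42 FREE]
Op 5: e = malloc(5) -> e = 16; heap: [0-2 ALLOC][3-6 ALLOC][7-12 ALLOC][13-15 ALLOC][16-20 ALLOC][21-42 FREE]
Op 6: a = realloc(a, 12) -> a = 21; heap: [0-2 FREE][3-6 ALLOC][7-12 ALLOC][13-15 ALLOC][16-20 ALLOC][21-32 ALLOC][33-42 FREE]
Op 7: f = malloc(2) -> f = 0; heap: [0-1 ALLOC][2-2 FREE][3-6 ALLOC][7-12 ALLOC][13-15 ALLOC][16-20 ALLOC][21-32 ALLOC][33-42 FREE]
Op 8: c = realloc(c, 4) -> c = 7; heap: [0-1 ALLOC][2-2 FREE][3-6 ALLOC][7-10 ALLOC][11-12 FREE][13-15 ALLOC][16-20 ALLOC][21-32 ALLOC][33-42 FREE]
Free blocks: [1 2 10] total_free=13 largest=10 -> 100*(13-10)/13 = 300/13 ≈ 23.077 -> rounds to 23

Answer: 23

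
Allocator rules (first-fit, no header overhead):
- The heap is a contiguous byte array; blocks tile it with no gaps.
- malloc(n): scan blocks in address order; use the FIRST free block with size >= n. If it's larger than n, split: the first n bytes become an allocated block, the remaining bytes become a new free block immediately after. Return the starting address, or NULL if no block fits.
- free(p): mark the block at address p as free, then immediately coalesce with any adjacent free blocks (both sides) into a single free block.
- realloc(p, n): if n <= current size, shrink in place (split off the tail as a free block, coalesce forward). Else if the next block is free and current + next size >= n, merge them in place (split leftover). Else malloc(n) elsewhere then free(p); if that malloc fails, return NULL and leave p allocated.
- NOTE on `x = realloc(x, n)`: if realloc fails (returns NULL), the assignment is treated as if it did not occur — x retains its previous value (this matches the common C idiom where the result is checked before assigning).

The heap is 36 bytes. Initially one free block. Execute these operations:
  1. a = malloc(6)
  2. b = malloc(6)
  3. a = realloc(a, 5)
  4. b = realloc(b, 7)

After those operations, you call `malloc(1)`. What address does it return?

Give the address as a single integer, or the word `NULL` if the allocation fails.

Op 1: a = malloc(6) -> a = 0; heap: [0-5 ALLOC][6-35 FREE]
Op 2: b = malloc(6) -> b = 6; heap: [0-5 ALLOC][6-11 ALLOC][12-35 FREE]
Op 3: a = realloc(a, 5) -> a = 0; heap: [0-4 ALLOC][5-5 FREE][6-11 ALLOC][12-35 FREE]
Op 4: b = realloc(b, 7) -> b = 6; heap: [0-4 ALLOC][5-5 FREE][6-12 ALLOC][13-35 FREE]
malloc(1): first-fit scan over [0-4 ALLOC][5-5 FREE][6-12 ALLOC][13-35 FREE] -> 5

Answer: 5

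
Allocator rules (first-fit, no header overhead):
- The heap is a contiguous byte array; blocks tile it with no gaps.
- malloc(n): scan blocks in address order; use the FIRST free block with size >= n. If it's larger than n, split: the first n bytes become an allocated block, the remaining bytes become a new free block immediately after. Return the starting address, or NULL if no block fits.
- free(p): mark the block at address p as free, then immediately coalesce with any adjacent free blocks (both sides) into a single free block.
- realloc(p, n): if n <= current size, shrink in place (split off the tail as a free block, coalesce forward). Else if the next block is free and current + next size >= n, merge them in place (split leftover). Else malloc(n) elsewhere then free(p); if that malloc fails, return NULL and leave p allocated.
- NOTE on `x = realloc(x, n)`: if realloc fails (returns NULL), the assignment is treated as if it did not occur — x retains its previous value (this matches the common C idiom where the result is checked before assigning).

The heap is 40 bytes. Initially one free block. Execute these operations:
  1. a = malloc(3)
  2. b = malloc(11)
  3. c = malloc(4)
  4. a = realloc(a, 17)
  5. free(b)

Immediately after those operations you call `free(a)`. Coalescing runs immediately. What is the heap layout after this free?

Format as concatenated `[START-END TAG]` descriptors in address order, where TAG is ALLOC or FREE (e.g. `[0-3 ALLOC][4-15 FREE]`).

Op 1: a = malloc(3) -> a = 0; heap: [0-2 ALLOC][3-39 FREE]
Op 2: b = malloc(11) -> b = 3; heap: [0-2 ALLOC][3-13 ALLOC][14-39 FREE]
Op 3: c = malloc(4) -> c = 14; heap: [0-2 ALLOC][3-13 ALLOC][14-17 ALLOC][18-39 FREE]
Op 4: a = realloc(a, 17) -> a = 18; heap: [0-2 FREE][3-13 ALLOC][14-17 ALLOC][18-34 ALLOC][35-39 FREE]
Op 5: free(b) -> (freed b); heap: [0-13 FREE][14-17 ALLOC][18-34 ALLOC][35-39 FREE]
free(a): a = 18 -> block [18-34 ALLOC]; mark free, coalesce with adjacent free neighbors -> [0-13 FREE][14-17 ALLOC][18-39 FREE]

Answer: [0-13 FREE][14-17 ALLOC][18-39 FREE]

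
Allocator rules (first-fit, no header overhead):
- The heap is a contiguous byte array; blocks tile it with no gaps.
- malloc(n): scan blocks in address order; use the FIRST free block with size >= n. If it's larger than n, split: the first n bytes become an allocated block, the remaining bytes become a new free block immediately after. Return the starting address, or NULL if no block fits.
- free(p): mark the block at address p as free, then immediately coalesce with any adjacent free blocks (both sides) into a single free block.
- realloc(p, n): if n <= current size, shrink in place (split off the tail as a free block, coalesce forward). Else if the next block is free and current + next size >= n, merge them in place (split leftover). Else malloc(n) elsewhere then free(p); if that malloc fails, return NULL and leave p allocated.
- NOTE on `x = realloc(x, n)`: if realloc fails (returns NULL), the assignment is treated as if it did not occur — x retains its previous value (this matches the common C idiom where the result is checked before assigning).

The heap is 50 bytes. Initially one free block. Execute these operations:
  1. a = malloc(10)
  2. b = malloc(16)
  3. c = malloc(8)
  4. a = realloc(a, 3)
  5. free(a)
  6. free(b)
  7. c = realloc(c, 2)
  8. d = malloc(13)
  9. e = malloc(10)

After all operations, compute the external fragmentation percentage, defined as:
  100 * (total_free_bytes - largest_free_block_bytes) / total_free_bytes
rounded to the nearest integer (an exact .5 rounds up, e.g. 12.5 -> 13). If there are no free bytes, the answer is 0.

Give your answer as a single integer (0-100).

Answer: 12

Derivation:
Op 1: a = malloc(10) -> a = 0; heap: [0-9 ALLOC][10-49 FREE]
Op 2: b = malloc(16) -> b = 10; heap: [0-9 ALLOC][10-25 ALLOC][26-49 FREE]
Op 3: c = malloc(8) -> c = 26; heap: [0-9 ALLOC][10-25 ALLOC][26-33 ALLOC][34-49 FREE]
Op 4: a = realloc(a, 3) -> a = 0; heap: [0-2 ALLOC][3-9 FREE][10-25 ALLOC][26-33 ALLOC][34-49 FREE]
Op 5: free(a) -> (freed a); heap: [0-9 FREE][10-25 ALLOC][26-33 ALLOC][34-49 FREE]
Op 6: free(b) -> (freed b); heap: [0-25 FREE][26-33 ALLOC][34-49 FREE]
Op 7: c = realloc(c, 2) -> c = 26; heap: [0-25 FREE][26-27 ALLOC][28-49 FREE]
Op 8: d = malloc(13) -> d = 0; heap: [0-12 ALLOC][13-25 FREE][26-27 ALLOC][28-49 FREE]
Op 9: e = malloc(10) -> e = 13; heap: [0-12 ALLOC][13-22 ALLOC][23-25 FREE][26-27 ALLOC][28-49 FREE]
Free blocks: [3 22] total_free=25 largest=22 -> 100*(25-22)/25 = 300/25 = 12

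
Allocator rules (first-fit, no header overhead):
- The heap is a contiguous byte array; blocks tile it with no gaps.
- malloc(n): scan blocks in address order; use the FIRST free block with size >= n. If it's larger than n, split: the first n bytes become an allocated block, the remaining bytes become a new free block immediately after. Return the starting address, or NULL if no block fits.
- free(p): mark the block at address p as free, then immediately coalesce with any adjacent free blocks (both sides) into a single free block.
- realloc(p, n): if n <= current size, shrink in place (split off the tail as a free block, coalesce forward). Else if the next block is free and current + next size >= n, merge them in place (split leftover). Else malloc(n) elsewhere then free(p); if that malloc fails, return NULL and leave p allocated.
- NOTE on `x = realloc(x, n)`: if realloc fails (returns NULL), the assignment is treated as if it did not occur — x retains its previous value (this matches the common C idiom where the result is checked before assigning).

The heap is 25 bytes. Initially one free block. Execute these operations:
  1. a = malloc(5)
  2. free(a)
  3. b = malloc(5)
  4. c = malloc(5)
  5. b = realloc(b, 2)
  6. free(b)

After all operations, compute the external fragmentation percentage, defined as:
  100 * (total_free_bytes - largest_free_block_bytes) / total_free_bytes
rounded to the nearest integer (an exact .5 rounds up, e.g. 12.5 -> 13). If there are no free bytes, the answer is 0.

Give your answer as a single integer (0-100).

Answer: 25

Derivation:
Op 1: a = malloc(5) -> a = 0; heap: [0-4 ALLOC][5-24 FREE]
Op 2: free(a) -> (freed a); heap: [0-24 FREE]
Op 3: b = malloc(5) -> b = 0; heap: [0-4 ALLOC][5-24 FREE]
Op 4: c = malloc(5) -> c = 5; heap: [0-4 ALLOC][5-9 ALLOC][10-24 FREE]
Op 5: b = realloc(b, 2) -> b = 0; heap: [0-1 ALLOC][2-4 FREE][5-9 ALLOC][10-24 FREE]
Op 6: free(b) -> (freed b); heap: [0-4 FREE][5-9 ALLOC][10-24 FREE]
Free blocks: [5 15] total_free=20 largest=15 -> 100*(20-15)/20 = 500/20 = 25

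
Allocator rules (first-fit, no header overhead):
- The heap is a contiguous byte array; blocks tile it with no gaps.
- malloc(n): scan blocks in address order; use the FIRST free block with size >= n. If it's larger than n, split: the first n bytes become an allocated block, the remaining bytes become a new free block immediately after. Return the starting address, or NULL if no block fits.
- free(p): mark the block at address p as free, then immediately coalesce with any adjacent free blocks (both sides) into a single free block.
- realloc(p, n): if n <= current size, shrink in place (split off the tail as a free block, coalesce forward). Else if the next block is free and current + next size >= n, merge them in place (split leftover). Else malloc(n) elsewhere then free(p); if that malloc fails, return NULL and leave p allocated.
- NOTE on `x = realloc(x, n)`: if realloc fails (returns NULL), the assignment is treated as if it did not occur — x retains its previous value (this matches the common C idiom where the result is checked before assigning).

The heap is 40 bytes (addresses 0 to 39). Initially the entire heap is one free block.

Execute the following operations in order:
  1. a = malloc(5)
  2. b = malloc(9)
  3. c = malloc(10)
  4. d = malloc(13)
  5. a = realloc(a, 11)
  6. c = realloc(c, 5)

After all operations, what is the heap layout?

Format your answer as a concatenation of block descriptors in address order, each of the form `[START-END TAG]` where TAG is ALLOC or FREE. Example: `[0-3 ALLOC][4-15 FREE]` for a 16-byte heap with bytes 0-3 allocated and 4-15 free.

Answer: [0-4 ALLOC][5-13 ALLOC][14-18 ALLOC][19-23 FREE][24-36 ALLOC][37-39 FREE]

Derivation:
Op 1: a = malloc(5) -> a = 0; heap: [0-4 ALLOC][5-39 FREE]
Op 2: b = malloc(9) -> b = 5; heap: [0-4 ALLOC][5-13 ALLOC][14-39 FREE]
Op 3: c = malloc(10) -> c = 14; heap: [0-4 ALLOC][5-13 ALLOC][14-23 ALLOC][24-39 FREE]
Op 4: d = malloc(13) -> d = 24; heap: [0-4 ALLOC][5-13 ALLOC][14-23 ALLOC][24-36 ALLOC][37-39 FREE]
Op 5: a = realloc(a, 11) -> NULL (a unchanged); heap: [0-4 ALLOC][5-13 ALLOC][14-23 ALLOC][24-36 ALLOC][37-39 FREE]
Op 6: c = realloc(c, 5) -> c = 14; heap: [0-4 ALLOC][5-13 ALLOC][14-18 ALLOC][19-23 FREE][24-36 ALLOC][37-39 FREE]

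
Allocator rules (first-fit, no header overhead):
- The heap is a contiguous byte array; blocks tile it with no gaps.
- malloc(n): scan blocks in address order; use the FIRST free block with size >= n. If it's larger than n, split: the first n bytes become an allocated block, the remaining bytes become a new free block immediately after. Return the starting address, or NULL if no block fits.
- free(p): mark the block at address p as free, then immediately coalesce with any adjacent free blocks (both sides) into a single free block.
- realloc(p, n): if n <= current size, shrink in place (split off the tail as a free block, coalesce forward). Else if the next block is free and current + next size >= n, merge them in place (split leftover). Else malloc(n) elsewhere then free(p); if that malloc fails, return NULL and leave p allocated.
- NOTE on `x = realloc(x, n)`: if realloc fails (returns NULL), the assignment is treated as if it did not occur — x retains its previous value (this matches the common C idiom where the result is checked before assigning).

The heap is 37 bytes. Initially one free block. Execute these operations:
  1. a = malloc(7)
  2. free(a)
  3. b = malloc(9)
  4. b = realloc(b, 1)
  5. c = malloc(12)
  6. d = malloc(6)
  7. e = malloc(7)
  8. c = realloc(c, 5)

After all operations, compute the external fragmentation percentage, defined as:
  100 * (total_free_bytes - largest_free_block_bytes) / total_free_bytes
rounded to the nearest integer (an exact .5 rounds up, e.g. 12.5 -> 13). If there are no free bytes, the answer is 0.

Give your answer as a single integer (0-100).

Op 1: a = malloc(7) -> a = 0; heap: [0-6 ALLOC][7-36 FREE]
Op 2: free(a) -> (freed a); heap: [0-36 FREE]
Op 3: b = malloc(9) -> b = 0; heap: [0-8 ALLOC][9-36 FREE]
Op 4: b = realloc(b, 1) -> b = 0; heap: [0-0 ALLOC][1-36 FREE]
Op 5: c = malloc(12) -> c = 1; heap: [0-0 ALLOC][1-12 ALLOC][13-36 FREE]
Op 6: d = malloc(6) -> d = 13; heap: [0-0 ALLOC][1-12 ALLOC][13-18 ALLOC][19-36 FREE]
Op 7: e = malloc(7) -> e = 19; heap: [0-0 ALLOC][1-12 ALLOC][13-18 ALLOC][19-25 ALLOC][26-36 FREE]
Op 8: c = realloc(c, 5) -> c = 1; heap: [0-0 ALLOC][1-5 ALLOC][6-12 FREE][13-18 ALLOC][19-25 ALLOC][26-36 FREE]
Free blocks: [7 11] total_free=18 largest=11 -> 100*(18-11)/18 = 700/18 ≈ 38.889 -> rounds to 39

Answer: 39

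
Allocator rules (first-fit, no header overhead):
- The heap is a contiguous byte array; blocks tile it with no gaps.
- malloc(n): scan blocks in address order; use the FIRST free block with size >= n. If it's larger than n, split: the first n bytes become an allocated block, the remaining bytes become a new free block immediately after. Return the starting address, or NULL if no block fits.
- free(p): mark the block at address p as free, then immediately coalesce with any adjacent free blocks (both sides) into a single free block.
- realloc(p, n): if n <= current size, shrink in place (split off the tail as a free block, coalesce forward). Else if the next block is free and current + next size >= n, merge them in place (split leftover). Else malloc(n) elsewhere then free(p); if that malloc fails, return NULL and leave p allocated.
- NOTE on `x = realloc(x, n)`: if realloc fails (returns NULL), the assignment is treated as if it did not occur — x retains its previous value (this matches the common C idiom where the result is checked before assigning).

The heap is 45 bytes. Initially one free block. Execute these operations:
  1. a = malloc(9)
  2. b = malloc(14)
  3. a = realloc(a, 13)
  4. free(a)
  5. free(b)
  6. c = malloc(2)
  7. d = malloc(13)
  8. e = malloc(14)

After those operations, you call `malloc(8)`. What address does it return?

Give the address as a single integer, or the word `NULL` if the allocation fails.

Answer: 29

Derivation:
Op 1: a = malloc(9) -> a = 0; heap: [0-8 ALLOC][9-44 FREE]
Op 2: b = malloc(14) -> b = 9; heap: [0-8 ALLOC][9-22 ALLOC][23-44 FREE]
Op 3: a = realloc(a, 13) -> a = 23; heap: [0-8 FREE][9-22 ALLOC][23-35 ALLOC][36-44 FREE]
Op 4: free(a) -> (freed a); heap: [0-8 FREE][9-22 ALLOC][23-44 FREE]
Op 5: free(b) -> (freed b); heap: [0-44 FREE]
Op 6: c = malloc(2) -> c = 0; heap: [0-1 ALLOC][2-44 FREE]
Op 7: d = malloc(13) -> d = 2; heap: [0-1 ALLOC][2-14 ALLOC][15-44 FREE]
Op 8: e = malloc(14) -> e = 15; heap: [0-1 ALLOC][2-14 ALLOC][15-28 ALLOC][29-44 FREE]
malloc(8): first-fit scan over [0-1 ALLOC][2-14 ALLOC][15-28 ALLOC][29-44 FREE] -> 29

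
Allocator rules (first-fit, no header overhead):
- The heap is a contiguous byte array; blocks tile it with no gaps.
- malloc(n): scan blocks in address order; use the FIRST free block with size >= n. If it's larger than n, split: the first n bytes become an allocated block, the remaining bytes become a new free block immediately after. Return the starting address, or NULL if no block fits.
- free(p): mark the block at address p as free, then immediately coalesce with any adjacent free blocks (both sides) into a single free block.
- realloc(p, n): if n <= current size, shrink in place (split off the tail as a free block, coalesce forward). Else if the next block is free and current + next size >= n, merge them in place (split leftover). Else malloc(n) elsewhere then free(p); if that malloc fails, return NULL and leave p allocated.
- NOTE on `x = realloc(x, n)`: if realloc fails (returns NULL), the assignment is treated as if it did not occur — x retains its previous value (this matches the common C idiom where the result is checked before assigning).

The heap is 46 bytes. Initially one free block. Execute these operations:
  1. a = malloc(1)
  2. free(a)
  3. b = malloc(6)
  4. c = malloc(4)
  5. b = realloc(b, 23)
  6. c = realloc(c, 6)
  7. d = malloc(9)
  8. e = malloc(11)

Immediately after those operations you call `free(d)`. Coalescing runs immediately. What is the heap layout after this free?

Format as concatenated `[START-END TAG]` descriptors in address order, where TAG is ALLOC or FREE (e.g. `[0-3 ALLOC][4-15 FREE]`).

Op 1: a = malloc(1) -> a = 0; heap: [0-0 ALLOC][1-45 FREE]
Op 2: free(a) -> (freed a); heap: [0-45 FREE]
Op 3: b = malloc(6) -> b = 0; heap: [0-5 ALLOC][6-45 FREE]
Op 4: c = malloc(4) -> c = 6; heap: [0-5 ALLOC][6-9 ALLOC][10-45 FREE]
Op 5: b = realloc(b, 23) -> b = 10; heap: [0-5 FREE][6-9 ALLOC][10-32 ALLOC][33-45 FREE]
Op 6: c = realloc(c, 6) -> c = 0; heap: [0-5 ALLOC][6-9 FREE][10-32 ALLOC][33-45 FREE]
Op 7: d = malloc(9) -> d = 33; heap: [0-5 ALLOC][6-9 FREE][10-32 ALLOC][33-41 ALLOC][42-45 FREE]
Op 8: e = malloc(11) -> e = NULL; heap: [0-5 ALLOC][6-9 FREE][10-32 ALLOC][33-41 ALLOC][42-45 FREE]
free(d): d = 33 -> block [33-41 ALLOC]; mark free, coalesce with adjacent free neighbors -> [0-5 ALLOC][6-9 FREE][10-32 ALLOC][33-45 FREE]

Answer: [0-5 ALLOC][6-9 FREE][10-32 ALLOC][33-45 FREE]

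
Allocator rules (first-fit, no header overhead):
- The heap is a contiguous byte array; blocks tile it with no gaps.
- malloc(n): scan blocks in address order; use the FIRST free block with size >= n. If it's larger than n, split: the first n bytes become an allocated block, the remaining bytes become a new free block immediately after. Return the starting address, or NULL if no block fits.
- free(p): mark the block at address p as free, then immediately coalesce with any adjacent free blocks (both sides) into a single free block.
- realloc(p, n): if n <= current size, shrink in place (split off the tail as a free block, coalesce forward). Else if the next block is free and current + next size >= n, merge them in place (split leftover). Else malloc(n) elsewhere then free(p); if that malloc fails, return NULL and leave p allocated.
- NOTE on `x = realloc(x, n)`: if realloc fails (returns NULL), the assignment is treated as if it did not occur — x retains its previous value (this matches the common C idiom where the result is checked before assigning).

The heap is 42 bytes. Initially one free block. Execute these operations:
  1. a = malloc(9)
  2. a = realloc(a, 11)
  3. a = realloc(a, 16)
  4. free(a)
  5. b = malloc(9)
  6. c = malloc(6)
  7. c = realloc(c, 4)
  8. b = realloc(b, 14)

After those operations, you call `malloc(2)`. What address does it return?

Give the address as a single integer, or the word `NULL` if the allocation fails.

Op 1: a = malloc(9) -> a = 0; heap: [0-8 ALLOC][9-41 FREE]
Op 2: a = realloc(a, 11) -> a = 0; heap: [0-10 ALLOC][11-41 FREE]
Op 3: a = realloc(a, 16) -> a = 0; heap: [0-15 ALLOC][16-41 FREE]
Op 4: free(a) -> (freed a); heap: [0-41 FREE]
Op 5: b = malloc(9) -> b = 0; heap: [0-8 ALLOC][9-41 FREE]
Op 6: c = malloc(6) -> c = 9; heap: [0-8 ALLOC][9-14 ALLOC][15-41 FREE]
Op 7: c = realloc(c, 4) -> c = 9; heap: [0-8 ALLOC][9-12 ALLOC][13-41 FREE]
Op 8: b = realloc(b, 14) -> b = 13; heap: [0-8 FREE][9-12 ALLOC][13-26 ALLOC][27-41 FREE]
malloc(2): first-fit scan over [0-8 FREE][9-12 ALLOC][13-26 ALLOC][27-41 FREE] -> 0

Answer: 0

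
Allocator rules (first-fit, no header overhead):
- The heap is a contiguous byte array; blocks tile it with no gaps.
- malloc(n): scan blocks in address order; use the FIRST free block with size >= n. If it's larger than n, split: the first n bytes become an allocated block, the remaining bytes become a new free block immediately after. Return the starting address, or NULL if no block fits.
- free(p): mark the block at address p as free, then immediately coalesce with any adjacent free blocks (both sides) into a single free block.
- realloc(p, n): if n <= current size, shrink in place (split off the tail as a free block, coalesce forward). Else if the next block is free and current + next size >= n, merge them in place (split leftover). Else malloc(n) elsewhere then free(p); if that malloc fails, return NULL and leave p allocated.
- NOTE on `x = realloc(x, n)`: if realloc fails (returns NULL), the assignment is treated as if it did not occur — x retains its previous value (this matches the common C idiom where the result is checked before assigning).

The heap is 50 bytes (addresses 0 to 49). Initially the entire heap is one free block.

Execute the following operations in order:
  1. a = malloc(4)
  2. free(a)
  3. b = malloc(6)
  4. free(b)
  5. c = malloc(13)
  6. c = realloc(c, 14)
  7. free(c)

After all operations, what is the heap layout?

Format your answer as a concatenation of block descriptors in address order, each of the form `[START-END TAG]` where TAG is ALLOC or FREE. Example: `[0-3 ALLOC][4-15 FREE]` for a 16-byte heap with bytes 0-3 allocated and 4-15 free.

Op 1: a = malloc(4) -> a = 0; heap: [0-3 ALLOC][4-49 FREE]
Op 2: free(a) -> (freed a); heap: [0-49 FREE]
Op 3: b = malloc(6) -> b = 0; heap: [0-5 ALLOC][6-49 FREE]
Op 4: free(b) -> (freed b); heap: [0-49 FREE]
Op 5: c = malloc(13) -> c = 0; heap: [0-12 ALLOC][13-49 FREE]
Op 6: c = realloc(c, 14) -> c = 0; heap: [0-13 ALLOC][14-49 FREE]
Op 7: free(c) -> (freed c); heap: [0-49 FREE]

Answer: [0-49 FREE]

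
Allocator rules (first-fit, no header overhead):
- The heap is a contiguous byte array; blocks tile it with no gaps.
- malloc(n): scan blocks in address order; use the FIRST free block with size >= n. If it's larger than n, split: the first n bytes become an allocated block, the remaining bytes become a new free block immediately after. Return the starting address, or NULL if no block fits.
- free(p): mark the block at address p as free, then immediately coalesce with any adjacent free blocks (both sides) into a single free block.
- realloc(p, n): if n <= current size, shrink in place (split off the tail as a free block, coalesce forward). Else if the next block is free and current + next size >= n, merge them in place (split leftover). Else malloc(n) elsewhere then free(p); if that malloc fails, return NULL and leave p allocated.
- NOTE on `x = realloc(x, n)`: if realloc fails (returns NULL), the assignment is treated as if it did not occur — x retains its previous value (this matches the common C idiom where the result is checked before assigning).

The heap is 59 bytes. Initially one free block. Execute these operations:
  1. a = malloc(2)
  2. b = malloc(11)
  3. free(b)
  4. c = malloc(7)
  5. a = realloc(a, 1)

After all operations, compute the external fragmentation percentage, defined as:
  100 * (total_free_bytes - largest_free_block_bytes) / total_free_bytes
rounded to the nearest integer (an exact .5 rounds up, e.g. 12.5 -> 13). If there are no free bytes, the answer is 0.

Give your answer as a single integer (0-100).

Op 1: a = malloc(2) -> a = 0; heap: [0-1 ALLOC][2-58 FREE]
Op 2: b = malloc(11) -> b = 2; heap: [0-1 ALLOC][2-12 ALLOC][13-58 FREE]
Op 3: free(b) -> (freed b); heap: [0-1 ALLOC][2-58 FREE]
Op 4: c = malloc(7) -> c = 2; heap: [0-1 ALLOC][2-8 ALLOC][9-58 FREE]
Op 5: a = realloc(a, 1) -> a = 0; heap: [0-0 ALLOC][1-1 FREE][2-8 ALLOC][9-58 FREE]
Free blocks: [1 50] total_free=51 largest=50 -> 100*(51-50)/51 = 100/51 ≈ 1.961 -> rounds to 2

Answer: 2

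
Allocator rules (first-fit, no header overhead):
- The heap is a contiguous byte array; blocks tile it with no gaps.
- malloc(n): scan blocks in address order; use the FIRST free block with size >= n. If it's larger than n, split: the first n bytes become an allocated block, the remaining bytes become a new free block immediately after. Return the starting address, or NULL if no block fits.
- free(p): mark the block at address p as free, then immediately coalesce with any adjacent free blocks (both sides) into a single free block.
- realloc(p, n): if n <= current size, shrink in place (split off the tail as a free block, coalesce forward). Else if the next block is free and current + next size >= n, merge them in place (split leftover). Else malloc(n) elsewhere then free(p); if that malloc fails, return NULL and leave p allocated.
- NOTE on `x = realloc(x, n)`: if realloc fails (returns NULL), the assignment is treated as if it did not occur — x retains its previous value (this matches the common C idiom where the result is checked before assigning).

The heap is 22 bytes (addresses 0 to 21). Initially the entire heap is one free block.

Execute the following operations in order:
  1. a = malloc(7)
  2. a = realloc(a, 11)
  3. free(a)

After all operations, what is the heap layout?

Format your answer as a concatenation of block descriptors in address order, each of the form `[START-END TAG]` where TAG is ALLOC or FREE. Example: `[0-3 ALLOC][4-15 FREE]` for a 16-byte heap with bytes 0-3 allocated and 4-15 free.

Op 1: a = malloc(7) -> a = 0; heap: [0-6 ALLOC][7-21 FREE]
Op 2: a = realloc(a, 11) -> a = 0; heap: [0-10 ALLOC][11-21 FREE]
Op 3: free(a) -> (freed a); heap: [0-21 FREE]

Answer: [0-21 FREE]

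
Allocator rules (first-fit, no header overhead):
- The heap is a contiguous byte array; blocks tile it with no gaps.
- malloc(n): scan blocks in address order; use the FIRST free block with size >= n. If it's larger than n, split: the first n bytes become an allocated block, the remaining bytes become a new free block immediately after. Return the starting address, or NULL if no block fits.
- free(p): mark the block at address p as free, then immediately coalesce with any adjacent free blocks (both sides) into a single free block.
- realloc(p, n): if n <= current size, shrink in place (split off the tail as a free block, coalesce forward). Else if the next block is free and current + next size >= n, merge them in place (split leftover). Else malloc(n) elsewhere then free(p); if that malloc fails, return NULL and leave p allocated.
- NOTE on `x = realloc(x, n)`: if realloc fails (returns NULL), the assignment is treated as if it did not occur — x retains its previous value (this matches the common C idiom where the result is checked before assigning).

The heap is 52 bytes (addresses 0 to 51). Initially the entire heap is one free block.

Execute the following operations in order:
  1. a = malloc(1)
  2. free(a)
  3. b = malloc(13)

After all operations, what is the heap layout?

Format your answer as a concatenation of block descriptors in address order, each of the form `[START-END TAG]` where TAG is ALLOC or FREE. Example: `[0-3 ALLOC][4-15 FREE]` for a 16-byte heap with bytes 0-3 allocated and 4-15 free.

Answer: [0-12 ALLOC][13-51 FREE]

Derivation:
Op 1: a = malloc(1) -> a = 0; heap: [0-0 ALLOC][1-51 FREE]
Op 2: free(a) -> (freed a); heap: [0-51 FREE]
Op 3: b = malloc(13) -> b = 0; heap: [0-12 ALLOC][13-51 FREE]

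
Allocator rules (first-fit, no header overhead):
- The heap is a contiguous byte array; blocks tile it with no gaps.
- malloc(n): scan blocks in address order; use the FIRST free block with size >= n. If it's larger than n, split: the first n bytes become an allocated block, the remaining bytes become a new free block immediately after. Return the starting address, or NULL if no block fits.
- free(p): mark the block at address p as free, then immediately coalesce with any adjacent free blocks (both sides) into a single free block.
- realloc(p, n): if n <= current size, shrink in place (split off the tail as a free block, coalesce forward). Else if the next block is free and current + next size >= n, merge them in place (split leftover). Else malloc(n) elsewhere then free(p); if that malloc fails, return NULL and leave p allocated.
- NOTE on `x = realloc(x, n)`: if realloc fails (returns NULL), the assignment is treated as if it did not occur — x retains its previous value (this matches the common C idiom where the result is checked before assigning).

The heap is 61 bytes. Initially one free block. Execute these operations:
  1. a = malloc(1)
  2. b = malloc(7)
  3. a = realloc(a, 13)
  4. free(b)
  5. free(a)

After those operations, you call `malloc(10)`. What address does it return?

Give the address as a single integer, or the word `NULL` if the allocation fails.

Answer: 0

Derivation:
Op 1: a = malloc(1) -> a = 0; heap: [0-0 ALLOC][1-60 FREE]
Op 2: b = malloc(7) -> b = 1; heap: [0-0 ALLOC][1-7 ALLOC][8-60 FREE]
Op 3: a = realloc(a, 13) -> a = 8; heap: [0-0 FREE][1-7 ALLOC][8-20 ALLOC][21-60 FREE]
Op 4: free(b) -> (freed b); heap: [0-7 FREE][8-20 ALLOC][21-60 FREE]
Op 5: free(a) -> (freed a); heap: [0-60 FREE]
malloc(10): first-fit scan over [0-60 FREE] -> 0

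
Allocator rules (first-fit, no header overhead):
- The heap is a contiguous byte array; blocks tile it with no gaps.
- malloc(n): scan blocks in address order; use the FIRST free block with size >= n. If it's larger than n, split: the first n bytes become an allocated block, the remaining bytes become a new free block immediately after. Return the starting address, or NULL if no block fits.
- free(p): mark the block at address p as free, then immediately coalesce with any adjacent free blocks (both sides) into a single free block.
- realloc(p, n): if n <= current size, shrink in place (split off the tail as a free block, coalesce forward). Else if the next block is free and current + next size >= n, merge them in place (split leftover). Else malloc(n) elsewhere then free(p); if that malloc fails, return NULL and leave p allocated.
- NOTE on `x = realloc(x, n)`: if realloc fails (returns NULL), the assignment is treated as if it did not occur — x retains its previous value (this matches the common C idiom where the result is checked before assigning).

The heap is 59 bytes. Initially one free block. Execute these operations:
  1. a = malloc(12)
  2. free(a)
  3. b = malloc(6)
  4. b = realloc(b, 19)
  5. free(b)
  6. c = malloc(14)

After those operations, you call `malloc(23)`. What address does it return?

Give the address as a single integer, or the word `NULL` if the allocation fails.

Answer: 14

Derivation:
Op 1: a = malloc(12) -> a = 0; heap: [0-11 ALLOC][12-58 FREE]
Op 2: free(a) -> (freed a); heap: [0-58 FREE]
Op 3: b = malloc(6) -> b = 0; heap: [0-5 ALLOC][6-58 FREE]
Op 4: b = realloc(b, 19) -> b = 0; heap: [0-18 ALLOC][19-58 FREE]
Op 5: free(b) -> (freed b); heap: [0-58 FREE]
Op 6: c = malloc(14) -> c = 0; heap: [0-13 ALLOC][14-58 FREE]
malloc(23): first-fit scan over [0-13 ALLOC][14-58 FREE] -> 14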